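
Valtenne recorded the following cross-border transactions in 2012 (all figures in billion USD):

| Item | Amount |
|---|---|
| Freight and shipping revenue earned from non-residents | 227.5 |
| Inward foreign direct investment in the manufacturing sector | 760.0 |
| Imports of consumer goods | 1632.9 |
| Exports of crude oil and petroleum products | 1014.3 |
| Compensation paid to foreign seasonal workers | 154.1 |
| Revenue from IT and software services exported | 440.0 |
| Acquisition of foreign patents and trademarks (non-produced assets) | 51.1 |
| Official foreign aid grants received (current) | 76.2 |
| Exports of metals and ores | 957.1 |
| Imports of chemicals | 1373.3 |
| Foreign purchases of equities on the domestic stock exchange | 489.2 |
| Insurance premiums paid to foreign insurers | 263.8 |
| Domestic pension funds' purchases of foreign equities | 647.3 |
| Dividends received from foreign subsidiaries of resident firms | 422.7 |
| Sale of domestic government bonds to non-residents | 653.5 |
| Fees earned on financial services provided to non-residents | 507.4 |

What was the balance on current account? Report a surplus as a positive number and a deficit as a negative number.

Goods: -1632.9 + 957.1 + 1014.3 - 1373.3 = -1034.8
Services: 507.4 + 227.5 + 440.0 - 263.8 = 911.1
Primary income: 422.7 - 154.1 = 268.6
Secondary income: 76.2
Current account = (-1034.8) + 911.1 + 268.6 + 76.2 = 221.1
(Excluded from the current account — financial account: inward foreign direct investment in the manufacturing sector 760.0, foreign purchases of equities on the domestic stock exchange 489.2, domestic pension funds' purchases of foreign equities 647.3, sale of domestic government bonds to non-residents 653.5; capital account: acquisition of foreign patents and trademarks (non-produced assets) 51.1.)

221.1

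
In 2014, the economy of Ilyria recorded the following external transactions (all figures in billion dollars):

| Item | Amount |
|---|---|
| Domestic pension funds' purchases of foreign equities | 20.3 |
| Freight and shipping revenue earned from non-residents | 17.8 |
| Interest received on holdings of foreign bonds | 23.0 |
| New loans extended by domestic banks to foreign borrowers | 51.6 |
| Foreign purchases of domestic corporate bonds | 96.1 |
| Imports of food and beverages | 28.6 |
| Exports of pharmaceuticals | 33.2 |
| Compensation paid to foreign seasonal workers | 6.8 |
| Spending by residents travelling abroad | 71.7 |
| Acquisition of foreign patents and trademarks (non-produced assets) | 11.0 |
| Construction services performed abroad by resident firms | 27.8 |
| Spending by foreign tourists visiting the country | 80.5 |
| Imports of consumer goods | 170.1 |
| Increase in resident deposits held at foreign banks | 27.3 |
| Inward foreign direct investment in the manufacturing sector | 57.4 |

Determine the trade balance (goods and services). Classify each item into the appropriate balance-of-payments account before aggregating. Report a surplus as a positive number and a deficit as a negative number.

-111.1

Goods: -28.6 + 33.2 - 170.1 = -165.5
Services: 80.5 - 71.7 + 17.8 + 27.8 = 54.4
Trade balance = -165.5 + 54.4 = -111.1
(Excluded from the trade balance — financial account: domestic pension funds' purchases of foreign equities 20.3, new loans extended by domestic banks to foreign borrowers 51.6, foreign purchases of domestic corporate bonds 96.1, increase in resident deposits held at foreign banks 27.3, inward foreign direct investment in the manufacturing sector 57.4; primary income: interest received on holdings of foreign bonds 23.0, compensation paid to foreign seasonal workers 6.8; capital account: acquisition of foreign patents and trademarks (non-produced assets) 11.0.)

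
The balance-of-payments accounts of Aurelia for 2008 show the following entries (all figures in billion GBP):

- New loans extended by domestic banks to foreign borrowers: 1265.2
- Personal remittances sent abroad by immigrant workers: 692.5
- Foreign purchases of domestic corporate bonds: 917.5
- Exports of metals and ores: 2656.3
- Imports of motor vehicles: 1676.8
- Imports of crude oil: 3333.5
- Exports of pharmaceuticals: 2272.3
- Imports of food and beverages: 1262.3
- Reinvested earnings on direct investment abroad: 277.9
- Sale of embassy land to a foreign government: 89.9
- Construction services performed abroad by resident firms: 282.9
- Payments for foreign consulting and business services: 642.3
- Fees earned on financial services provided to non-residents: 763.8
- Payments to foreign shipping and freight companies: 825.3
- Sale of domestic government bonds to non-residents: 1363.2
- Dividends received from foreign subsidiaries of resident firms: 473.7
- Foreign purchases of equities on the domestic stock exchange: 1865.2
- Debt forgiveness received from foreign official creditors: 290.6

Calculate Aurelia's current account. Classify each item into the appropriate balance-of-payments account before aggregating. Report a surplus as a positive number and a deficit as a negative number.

Goods: 2272.3 - 1676.8 - 3333.5 - 1262.3 + 2656.3 = -1344.0
Services: -825.3 + 763.8 - 642.3 + 282.9 = -420.9
Primary income: 277.9 + 473.7 = 751.6
Secondary income: -692.5
Current account = (-1344.0) + (-420.9) + 751.6 + (-692.5) = -1705.8
(Excluded from the current account — financial account: new loans extended by domestic banks to foreign borrowers 1265.2, foreign purchases of domestic corporate bonds 917.5, sale of domestic government bonds to non-residents 1363.2, foreign purchases of equities on the domestic stock exchange 1865.2; capital account: sale of embassy land to a foreign government 89.9, debt forgiveness received from foreign official creditors 290.6.)

-1705.8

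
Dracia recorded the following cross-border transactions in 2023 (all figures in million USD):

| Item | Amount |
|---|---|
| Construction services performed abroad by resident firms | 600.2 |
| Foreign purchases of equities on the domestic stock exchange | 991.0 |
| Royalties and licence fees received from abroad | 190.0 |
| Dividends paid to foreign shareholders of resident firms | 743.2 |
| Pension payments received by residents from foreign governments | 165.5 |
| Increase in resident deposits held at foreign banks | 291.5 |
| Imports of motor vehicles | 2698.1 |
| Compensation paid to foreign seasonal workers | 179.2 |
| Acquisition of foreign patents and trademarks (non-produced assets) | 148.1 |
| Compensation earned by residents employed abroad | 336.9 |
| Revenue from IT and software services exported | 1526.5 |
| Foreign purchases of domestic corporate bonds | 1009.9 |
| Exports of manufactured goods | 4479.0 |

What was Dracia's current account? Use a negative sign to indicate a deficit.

Goods: 4479.0 - 2698.1 = 1780.9
Services: 600.2 + 1526.5 + 190.0 = 2316.7
Primary income: 336.9 - 743.2 - 179.2 = -585.5
Secondary income: 165.5
Current account = 1780.9 + 2316.7 + (-585.5) + 165.5 = 3677.6
(Excluded from the current account — financial account: foreign purchases of equities on the domestic stock exchange 991.0, increase in resident deposits held at foreign banks 291.5, foreign purchases of domestic corporate bonds 1009.9; capital account: acquisition of foreign patents and trademarks (non-produced assets) 148.1.)

3677.6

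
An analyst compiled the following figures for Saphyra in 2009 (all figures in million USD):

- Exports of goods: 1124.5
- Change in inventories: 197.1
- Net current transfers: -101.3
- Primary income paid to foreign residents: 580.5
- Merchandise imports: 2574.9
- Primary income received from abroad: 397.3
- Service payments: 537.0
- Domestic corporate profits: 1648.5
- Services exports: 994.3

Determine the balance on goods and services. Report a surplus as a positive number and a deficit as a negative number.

Goods balance = 1124.5 - 2574.9 = -1450.4
Services balance = 994.3 - 537.0 = 457.3
Trade balance (goods + services) = -1450.4 + 457.3 = -993.1

-993.1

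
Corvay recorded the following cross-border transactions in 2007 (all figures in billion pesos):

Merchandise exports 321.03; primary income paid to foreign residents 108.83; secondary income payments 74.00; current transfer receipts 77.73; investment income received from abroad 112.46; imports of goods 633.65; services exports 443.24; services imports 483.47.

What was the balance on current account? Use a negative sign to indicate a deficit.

Goods balance = 321.03 - 633.65 = -312.62
Services balance = 443.24 - 483.47 = -40.23
Trade balance (goods + services) = -312.62 + (-40.23) = -352.85
Net primary income = 112.46 - 108.83 = 3.63
Net secondary income = 77.73 - 74.00 = 3.73
Current account = -352.85 + 3.63 + 3.73 = -345.49

-345.49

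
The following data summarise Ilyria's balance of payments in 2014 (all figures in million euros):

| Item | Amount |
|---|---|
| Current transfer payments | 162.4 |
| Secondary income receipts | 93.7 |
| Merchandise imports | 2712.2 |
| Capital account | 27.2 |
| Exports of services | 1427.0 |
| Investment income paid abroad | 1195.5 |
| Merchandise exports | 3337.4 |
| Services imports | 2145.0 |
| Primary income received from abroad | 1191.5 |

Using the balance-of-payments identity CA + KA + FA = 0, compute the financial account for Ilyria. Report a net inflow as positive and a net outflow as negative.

138.3

Goods balance = 3337.4 - 2712.2 = 625.2
Services balance = 1427.0 - 2145.0 = -718.0
Trade balance (goods + services) = 625.2 + (-718.0) = -92.8
Net primary income = 1191.5 - 1195.5 = -4.0
Net secondary income = 93.7 - 162.4 = -68.7
Current account = -92.8 + (-4.0) + (-68.7) = -165.5
Financial account = -(-165.5 + 27.2) = 138.3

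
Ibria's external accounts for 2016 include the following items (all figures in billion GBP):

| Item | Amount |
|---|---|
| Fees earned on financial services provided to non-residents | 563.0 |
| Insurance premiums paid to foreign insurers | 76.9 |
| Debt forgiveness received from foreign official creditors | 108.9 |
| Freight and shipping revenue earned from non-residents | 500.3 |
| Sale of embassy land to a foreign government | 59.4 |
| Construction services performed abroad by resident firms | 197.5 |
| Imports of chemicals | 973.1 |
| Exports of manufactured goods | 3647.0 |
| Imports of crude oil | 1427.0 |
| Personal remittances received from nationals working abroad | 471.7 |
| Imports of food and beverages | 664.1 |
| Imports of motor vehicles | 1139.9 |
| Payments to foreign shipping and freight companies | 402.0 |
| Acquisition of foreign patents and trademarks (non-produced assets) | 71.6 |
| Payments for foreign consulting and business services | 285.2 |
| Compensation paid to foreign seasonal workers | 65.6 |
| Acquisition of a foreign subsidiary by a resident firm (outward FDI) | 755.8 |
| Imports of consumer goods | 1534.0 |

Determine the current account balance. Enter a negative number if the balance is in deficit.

-1188.3

Goods: 3647.0 - 973.1 - 664.1 - 1534.0 - 1427.0 - 1139.9 = -2091.1
Services: 500.3 - 402.0 - 285.2 - 76.9 + 563.0 + 197.5 = 496.7
Primary income: -65.6
Secondary income: 471.7
Current account = (-2091.1) + 496.7 + (-65.6) + 471.7 = -1188.3
(Excluded from the current account — capital account: debt forgiveness received from foreign official creditors 108.9, sale of embassy land to a foreign government 59.4, acquisition of foreign patents and trademarks (non-produced assets) 71.6; financial account: acquisition of a foreign subsidiary by a resident firm (outward FDI) 755.8.)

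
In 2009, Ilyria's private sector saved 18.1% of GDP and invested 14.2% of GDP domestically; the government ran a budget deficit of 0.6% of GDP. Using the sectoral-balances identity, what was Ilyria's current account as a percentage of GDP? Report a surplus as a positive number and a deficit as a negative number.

3.3

By the sectoral-balances identity, CA = (S_private - I) + (T - G).
Private balance = 18.1 - 14.2 = 3.9
Government balance (T - G) = -0.6
CA = 3.9 + (-0.6) = 3.3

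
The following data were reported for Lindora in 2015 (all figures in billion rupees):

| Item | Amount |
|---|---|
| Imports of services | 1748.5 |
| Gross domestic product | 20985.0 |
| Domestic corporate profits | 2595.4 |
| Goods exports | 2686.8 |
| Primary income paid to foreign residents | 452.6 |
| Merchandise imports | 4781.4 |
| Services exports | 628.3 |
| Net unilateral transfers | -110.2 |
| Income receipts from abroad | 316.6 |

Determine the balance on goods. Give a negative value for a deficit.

Goods balance = 2686.8 - 4781.4 = -2094.6

-2094.6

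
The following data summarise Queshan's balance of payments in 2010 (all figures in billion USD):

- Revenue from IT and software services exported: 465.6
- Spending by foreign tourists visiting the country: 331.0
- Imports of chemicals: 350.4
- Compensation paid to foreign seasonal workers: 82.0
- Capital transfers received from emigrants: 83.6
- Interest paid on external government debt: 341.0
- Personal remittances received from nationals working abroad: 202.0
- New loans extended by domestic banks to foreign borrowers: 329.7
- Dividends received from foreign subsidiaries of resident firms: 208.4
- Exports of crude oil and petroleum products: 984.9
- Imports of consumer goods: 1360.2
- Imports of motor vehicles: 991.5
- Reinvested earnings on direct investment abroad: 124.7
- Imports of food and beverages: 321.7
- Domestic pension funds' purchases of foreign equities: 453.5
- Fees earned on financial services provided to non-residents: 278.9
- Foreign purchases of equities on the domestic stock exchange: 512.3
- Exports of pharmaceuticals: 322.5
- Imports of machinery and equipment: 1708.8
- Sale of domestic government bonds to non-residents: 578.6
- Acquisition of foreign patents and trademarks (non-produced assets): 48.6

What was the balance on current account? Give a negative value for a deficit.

-2237.6

Goods: -1360.2 + 322.5 - 1708.8 + 984.9 - 991.5 - 321.7 - 350.4 = -3425.2
Services: 465.6 + 331.0 + 278.9 = 1075.5
Primary income: -82.0 - 341.0 + 124.7 + 208.4 = -89.9
Secondary income: 202.0
Current account = (-3425.2) + 1075.5 + (-89.9) + 202.0 = -2237.6
(Excluded from the current account — capital account: capital transfers received from emigrants 83.6, acquisition of foreign patents and trademarks (non-produced assets) 48.6; financial account: new loans extended by domestic banks to foreign borrowers 329.7, domestic pension funds' purchases of foreign equities 453.5, foreign purchases of equities on the domestic stock exchange 512.3, sale of domestic government bonds to non-residents 578.6.)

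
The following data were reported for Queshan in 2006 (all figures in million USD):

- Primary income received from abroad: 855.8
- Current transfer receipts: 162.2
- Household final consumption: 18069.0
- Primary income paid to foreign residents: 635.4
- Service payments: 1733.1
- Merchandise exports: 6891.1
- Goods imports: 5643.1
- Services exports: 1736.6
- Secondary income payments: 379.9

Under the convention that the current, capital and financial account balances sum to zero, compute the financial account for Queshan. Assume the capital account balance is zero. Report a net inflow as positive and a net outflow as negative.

Goods balance = 6891.1 - 5643.1 = 1248.0
Services balance = 1736.6 - 1733.1 = 3.5
Trade balance (goods + services) = 1248.0 + 3.5 = 1251.5
Net primary income = 855.8 - 635.4 = 220.4
Net secondary income = 162.2 - 379.9 = -217.7
Current account = 1251.5 + 220.4 + (-217.7) = 1254.2
Financial account = -(1254.2) = -1254.2

-1254.2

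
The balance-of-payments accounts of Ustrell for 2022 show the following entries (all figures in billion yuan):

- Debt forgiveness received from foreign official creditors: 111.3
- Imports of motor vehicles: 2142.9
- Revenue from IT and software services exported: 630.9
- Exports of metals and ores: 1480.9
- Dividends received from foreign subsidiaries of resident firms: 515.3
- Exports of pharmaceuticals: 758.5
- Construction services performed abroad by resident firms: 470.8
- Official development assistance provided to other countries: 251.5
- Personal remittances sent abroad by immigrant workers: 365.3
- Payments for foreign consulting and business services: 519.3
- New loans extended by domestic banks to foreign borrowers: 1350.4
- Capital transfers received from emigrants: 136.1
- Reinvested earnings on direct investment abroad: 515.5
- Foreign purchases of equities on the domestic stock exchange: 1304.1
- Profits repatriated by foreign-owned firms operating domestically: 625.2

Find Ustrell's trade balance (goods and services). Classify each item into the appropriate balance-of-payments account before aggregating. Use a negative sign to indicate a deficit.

Goods: 758.5 + 1480.9 - 2142.9 = 96.5
Services: 630.9 + 470.8 - 519.3 = 582.4
Trade balance = 96.5 + 582.4 = 678.9
(Excluded from the trade balance — capital account: debt forgiveness received from foreign official creditors 111.3, capital transfers received from emigrants 136.1; primary income: dividends received from foreign subsidiaries of resident firms 515.3, reinvested earnings on direct investment abroad 515.5, profits repatriated by foreign-owned firms operating domestically 625.2; secondary income: official development assistance provided to other countries 251.5, personal remittances sent abroad by immigrant workers 365.3; financial account: new loans extended by domestic banks to foreign borrowers 1350.4, foreign purchases of equities on the domestic stock exchange 1304.1.)

678.9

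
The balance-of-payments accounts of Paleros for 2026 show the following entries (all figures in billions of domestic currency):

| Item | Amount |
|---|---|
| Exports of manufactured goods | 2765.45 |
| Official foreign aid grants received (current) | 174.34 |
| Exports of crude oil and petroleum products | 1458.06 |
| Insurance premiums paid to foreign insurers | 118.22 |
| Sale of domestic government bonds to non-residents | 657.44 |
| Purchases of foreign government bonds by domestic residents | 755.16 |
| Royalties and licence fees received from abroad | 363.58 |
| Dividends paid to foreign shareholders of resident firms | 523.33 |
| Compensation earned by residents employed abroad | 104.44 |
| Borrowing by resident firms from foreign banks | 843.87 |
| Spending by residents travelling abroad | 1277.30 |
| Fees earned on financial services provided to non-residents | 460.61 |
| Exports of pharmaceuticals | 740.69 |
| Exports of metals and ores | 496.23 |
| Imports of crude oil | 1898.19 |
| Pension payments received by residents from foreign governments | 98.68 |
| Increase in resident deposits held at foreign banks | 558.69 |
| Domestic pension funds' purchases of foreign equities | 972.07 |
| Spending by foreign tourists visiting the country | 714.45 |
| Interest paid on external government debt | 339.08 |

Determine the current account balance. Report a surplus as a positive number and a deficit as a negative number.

3220.41

Goods: 496.23 - 1898.19 + 2765.45 + 1458.06 + 740.69 = 3562.24
Services: 363.58 + 460.61 - 118.22 + 714.45 - 1277.30 = 143.12
Primary income: -523.33 + 104.44 - 339.08 = -757.97
Secondary income: 98.68 + 174.34 = 273.02
Current account = 3562.24 + 143.12 + (-757.97) + 273.02 = 3220.41
(Excluded from the current account — financial account: sale of domestic government bonds to non-residents 657.44, purchases of foreign government bonds by domestic residents 755.16, borrowing by resident firms from foreign banks 843.87, increase in resident deposits held at foreign banks 558.69, domestic pension funds' purchases of foreign equities 972.07.)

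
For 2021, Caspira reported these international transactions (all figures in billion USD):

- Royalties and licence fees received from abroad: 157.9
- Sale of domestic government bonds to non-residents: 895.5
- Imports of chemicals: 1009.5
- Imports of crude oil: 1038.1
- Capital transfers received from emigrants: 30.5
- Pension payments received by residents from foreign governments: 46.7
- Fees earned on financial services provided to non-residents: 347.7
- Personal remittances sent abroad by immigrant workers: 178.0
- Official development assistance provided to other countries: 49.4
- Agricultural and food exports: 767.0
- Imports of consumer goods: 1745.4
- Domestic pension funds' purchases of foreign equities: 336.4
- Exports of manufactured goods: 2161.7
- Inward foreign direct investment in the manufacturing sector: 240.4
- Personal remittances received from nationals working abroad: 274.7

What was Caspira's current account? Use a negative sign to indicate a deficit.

-264.7

Goods: 767.0 - 1038.1 + 2161.7 - 1009.5 - 1745.4 = -864.3
Services: 157.9 + 347.7 = 505.6
Secondary income: 274.7 - 178.0 + 46.7 - 49.4 = 94.0
Current account = (-864.3) + 505.6 + 94.0 = -264.7
(Excluded from the current account — financial account: sale of domestic government bonds to non-residents 895.5, domestic pension funds' purchases of foreign equities 336.4, inward foreign direct investment in the manufacturing sector 240.4; capital account: capital transfers received from emigrants 30.5.)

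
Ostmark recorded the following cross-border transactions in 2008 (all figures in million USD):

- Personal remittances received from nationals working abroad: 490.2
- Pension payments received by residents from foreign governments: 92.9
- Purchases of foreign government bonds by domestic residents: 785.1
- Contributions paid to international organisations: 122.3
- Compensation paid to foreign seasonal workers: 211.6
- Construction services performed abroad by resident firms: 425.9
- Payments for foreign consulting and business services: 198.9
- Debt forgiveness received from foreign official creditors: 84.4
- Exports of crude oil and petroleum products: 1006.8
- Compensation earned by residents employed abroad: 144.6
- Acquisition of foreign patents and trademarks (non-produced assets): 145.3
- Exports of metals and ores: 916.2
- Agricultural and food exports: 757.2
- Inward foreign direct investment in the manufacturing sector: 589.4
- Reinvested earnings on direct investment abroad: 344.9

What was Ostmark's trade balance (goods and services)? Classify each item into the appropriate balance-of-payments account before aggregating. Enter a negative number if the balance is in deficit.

Goods: 916.2 + 757.2 + 1006.8 = 2680.2
Services: 425.9 - 198.9 = 227.0
Trade balance = 2680.2 + 227.0 = 2907.2
(Excluded from the trade balance — secondary income: personal remittances received from nationals working abroad 490.2, pension payments received by residents from foreign governments 92.9, contributions paid to international organisations 122.3; financial account: purchases of foreign government bonds by domestic residents 785.1, inward foreign direct investment in the manufacturing sector 589.4; primary income: compensation paid to foreign seasonal workers 211.6, compensation earned by residents employed abroad 144.6, reinvested earnings on direct investment abroad 344.9; capital account: debt forgiveness received from foreign official creditors 84.4, acquisition of foreign patents and trademarks (non-produced assets) 145.3.)

2907.2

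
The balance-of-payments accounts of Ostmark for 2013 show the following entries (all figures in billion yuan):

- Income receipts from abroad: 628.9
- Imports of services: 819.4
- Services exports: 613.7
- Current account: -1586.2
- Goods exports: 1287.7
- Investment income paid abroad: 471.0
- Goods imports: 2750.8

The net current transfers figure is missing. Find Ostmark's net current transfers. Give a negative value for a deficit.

Current account = goods balance + services balance + net primary income + net secondary income
Sum of the known components = -1510.9
Net current transfers = CA - (known components) = -1586.2 - (-1510.9) = -75.3

-75.3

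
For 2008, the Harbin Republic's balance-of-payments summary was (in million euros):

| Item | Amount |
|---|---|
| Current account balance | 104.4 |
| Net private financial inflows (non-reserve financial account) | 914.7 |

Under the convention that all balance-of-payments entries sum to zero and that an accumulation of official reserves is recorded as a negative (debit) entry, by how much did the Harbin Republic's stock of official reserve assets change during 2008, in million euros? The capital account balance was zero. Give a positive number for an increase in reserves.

1019.1

Official reserve transactions balance = -(104.4 + 914.7) = -1019.1
An accumulation of reserves is recorded as a debit (negative entry), so the change in the stock of reserves is the negative of that balance.
Change in official reserves = -(-1019.1) = 1019.1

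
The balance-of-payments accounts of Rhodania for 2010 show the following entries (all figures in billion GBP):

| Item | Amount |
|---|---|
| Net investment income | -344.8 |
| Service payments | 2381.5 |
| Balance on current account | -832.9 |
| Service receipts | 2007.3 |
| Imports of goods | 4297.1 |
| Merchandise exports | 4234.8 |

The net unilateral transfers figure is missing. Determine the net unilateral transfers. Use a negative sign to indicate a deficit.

-51.6

Current account = goods balance + services balance + net primary income + net secondary income
Sum of the known components = -781.3
Net unilateral transfers = CA - (known components) = -832.9 - (-781.3) = -51.6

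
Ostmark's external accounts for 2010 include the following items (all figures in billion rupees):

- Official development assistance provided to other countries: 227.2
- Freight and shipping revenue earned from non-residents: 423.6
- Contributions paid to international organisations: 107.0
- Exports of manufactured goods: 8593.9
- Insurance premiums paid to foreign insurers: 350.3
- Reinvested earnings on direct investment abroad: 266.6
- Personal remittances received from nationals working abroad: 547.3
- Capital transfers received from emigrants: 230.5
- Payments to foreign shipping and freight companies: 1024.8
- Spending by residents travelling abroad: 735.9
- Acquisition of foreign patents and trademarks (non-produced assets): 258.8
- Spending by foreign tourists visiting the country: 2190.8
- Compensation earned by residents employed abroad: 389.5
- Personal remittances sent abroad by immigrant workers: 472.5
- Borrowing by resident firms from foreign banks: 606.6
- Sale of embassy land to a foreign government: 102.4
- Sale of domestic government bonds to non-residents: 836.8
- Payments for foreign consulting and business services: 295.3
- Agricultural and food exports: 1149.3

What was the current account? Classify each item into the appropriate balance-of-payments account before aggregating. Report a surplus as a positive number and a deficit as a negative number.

Goods: 1149.3 + 8593.9 = 9743.2
Services: 423.6 - 735.9 - 1024.8 + 2190.8 - 350.3 - 295.3 = 208.1
Primary income: 389.5 + 266.6 = 656.1
Secondary income: 547.3 - 107.0 - 227.2 - 472.5 = -259.4
Current account = 9743.2 + 208.1 + 656.1 + (-259.4) = 10348.0
(Excluded from the current account — capital account: capital transfers received from emigrants 230.5, acquisition of foreign patents and trademarks (non-produced assets) 258.8, sale of embassy land to a foreign government 102.4; financial account: borrowing by resident firms from foreign banks 606.6, sale of domestic government bonds to non-residents 836.8.)

10348.0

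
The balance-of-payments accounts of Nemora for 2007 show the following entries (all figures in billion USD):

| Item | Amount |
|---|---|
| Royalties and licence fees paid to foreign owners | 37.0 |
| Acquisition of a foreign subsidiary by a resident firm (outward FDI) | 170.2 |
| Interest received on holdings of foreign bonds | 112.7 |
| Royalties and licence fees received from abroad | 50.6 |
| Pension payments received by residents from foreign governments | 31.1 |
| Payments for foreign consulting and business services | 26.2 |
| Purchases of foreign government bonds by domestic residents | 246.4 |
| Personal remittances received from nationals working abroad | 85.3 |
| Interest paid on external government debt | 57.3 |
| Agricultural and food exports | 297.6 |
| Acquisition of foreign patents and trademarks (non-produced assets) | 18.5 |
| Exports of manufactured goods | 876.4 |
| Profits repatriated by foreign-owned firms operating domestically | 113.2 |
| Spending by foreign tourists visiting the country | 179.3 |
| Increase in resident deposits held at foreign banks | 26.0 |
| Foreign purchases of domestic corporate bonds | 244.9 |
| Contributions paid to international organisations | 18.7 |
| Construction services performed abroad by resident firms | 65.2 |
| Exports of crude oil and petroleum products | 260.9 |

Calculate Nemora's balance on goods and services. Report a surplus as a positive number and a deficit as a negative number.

1666.8

Goods: 260.9 + 876.4 + 297.6 = 1434.9
Services: -37.0 + 65.2 + 179.3 - 26.2 + 50.6 = 231.9
Trade balance = 1434.9 + 231.9 = 1666.8
(Excluded from the trade balance — financial account: acquisition of a foreign subsidiary by a resident firm (outward FDI) 170.2, purchases of foreign government bonds by domestic residents 246.4, increase in resident deposits held at foreign banks 26.0, foreign purchases of domestic corporate bonds 244.9; primary income: interest received on holdings of foreign bonds 112.7, interest paid on external government debt 57.3, profits repatriated by foreign-owned firms operating domestically 113.2; secondary income: pension payments received by residents from foreign governments 31.1, personal remittances received from nationals working abroad 85.3, contributions paid to international organisations 18.7; capital account: acquisition of foreign patents and trademarks (non-produced assets) 18.5.)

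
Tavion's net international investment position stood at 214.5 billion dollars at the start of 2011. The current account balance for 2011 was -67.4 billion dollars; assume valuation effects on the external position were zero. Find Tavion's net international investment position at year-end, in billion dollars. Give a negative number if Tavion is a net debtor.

147.1

With no valuation effects, change in NIIP = current account = -67.4
End-of-year NIIP = 214.5 + (-67.4) = 147.1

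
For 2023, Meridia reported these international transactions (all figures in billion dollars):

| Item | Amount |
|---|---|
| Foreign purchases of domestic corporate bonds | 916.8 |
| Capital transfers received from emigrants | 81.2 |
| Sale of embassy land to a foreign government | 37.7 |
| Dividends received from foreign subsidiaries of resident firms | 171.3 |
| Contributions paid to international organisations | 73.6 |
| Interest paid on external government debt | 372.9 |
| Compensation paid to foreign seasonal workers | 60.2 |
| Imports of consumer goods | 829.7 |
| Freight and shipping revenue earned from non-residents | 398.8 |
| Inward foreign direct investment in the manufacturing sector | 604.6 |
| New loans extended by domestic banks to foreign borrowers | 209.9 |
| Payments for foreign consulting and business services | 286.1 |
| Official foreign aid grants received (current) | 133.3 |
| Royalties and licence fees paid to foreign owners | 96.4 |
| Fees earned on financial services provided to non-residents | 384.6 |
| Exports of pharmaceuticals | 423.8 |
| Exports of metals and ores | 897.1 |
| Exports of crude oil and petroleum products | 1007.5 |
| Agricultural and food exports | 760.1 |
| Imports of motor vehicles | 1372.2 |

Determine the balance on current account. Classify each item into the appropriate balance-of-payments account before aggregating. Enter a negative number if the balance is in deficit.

1085.4

Goods: -829.7 + 423.8 - 1372.2 + 1007.5 + 897.1 + 760.1 = 886.6
Services: -286.1 - 96.4 + 398.8 + 384.6 = 400.9
Primary income: -372.9 + 171.3 - 60.2 = -261.8
Secondary income: 133.3 - 73.6 = 59.7
Current account = 886.6 + 400.9 + (-261.8) + 59.7 = 1085.4
(Excluded from the current account — financial account: foreign purchases of domestic corporate bonds 916.8, inward foreign direct investment in the manufacturing sector 604.6, new loans extended by domestic banks to foreign borrowers 209.9; capital account: capital transfers received from emigrants 81.2, sale of embassy land to a foreign government 37.7.)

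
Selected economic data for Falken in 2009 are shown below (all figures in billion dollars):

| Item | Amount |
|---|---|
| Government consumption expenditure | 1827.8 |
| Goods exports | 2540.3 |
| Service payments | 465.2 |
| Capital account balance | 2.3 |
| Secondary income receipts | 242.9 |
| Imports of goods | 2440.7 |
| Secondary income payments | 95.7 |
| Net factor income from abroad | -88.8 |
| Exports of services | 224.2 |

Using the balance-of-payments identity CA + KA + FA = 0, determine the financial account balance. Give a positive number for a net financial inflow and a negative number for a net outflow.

Goods balance = 2540.3 - 2440.7 = 99.6
Services balance = 224.2 - 465.2 = -241.0
Trade balance (goods + services) = 99.6 + (-241.0) = -141.4
Net primary income = -88.8
Net secondary income = 242.9 - 95.7 = 147.2
Current account = -141.4 + (-88.8) + 147.2 = -83.0
Financial account = -(-83.0 + 2.3) = 80.7

80.7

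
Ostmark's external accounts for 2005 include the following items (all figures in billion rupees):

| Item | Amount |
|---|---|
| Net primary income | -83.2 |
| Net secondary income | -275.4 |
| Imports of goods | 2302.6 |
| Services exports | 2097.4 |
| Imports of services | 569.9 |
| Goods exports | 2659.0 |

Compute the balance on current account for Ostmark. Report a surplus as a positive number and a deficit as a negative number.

1525.3

Goods balance = 2659.0 - 2302.6 = 356.4
Services balance = 2097.4 - 569.9 = 1527.5
Trade balance (goods + services) = 356.4 + 1527.5 = 1883.9
Net primary income = -83.2
Net secondary income = -275.4
Current account = 1883.9 + (-83.2) + (-275.4) = 1525.3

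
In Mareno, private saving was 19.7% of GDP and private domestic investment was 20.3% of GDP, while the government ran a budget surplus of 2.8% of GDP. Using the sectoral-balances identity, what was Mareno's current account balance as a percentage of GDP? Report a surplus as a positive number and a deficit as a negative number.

2.2

By the sectoral-balances identity, CA = (S_private - I) + (T - G).
Private balance = 19.7 - 20.3 = -0.6
Government balance (T - G) = 2.8
CA = -0.6 + 2.8 = 2.2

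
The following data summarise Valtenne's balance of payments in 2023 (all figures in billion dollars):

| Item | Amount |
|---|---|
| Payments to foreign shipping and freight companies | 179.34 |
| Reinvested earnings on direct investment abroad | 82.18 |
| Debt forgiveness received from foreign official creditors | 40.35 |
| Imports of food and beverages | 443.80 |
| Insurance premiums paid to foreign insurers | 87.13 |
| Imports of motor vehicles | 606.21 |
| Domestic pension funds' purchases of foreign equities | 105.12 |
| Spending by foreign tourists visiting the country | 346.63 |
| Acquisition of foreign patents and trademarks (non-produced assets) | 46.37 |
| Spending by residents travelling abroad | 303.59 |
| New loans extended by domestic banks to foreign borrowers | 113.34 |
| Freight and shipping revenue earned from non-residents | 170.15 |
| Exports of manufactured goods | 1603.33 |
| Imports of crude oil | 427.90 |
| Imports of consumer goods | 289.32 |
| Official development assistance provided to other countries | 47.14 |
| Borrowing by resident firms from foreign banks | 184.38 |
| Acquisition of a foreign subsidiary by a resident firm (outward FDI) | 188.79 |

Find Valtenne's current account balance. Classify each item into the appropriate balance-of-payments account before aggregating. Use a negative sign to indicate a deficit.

-182.14

Goods: -443.80 - 606.21 - 427.90 + 1603.33 - 289.32 = -163.90
Services: 346.63 - 303.59 + 170.15 - 87.13 - 179.34 = -53.28
Primary income: 82.18
Secondary income: -47.14
Current account = (-163.90) + (-53.28) + 82.18 + (-47.14) = -182.14
(Excluded from the current account — capital account: debt forgiveness received from foreign official creditors 40.35, acquisition of foreign patents and trademarks (non-produced assets) 46.37; financial account: domestic pension funds' purchases of foreign equities 105.12, new loans extended by domestic banks to foreign borrowers 113.34, borrowing by resident firms from foreign banks 184.38, acquisition of a foreign subsidiary by a resident firm (outward FDI) 188.79.)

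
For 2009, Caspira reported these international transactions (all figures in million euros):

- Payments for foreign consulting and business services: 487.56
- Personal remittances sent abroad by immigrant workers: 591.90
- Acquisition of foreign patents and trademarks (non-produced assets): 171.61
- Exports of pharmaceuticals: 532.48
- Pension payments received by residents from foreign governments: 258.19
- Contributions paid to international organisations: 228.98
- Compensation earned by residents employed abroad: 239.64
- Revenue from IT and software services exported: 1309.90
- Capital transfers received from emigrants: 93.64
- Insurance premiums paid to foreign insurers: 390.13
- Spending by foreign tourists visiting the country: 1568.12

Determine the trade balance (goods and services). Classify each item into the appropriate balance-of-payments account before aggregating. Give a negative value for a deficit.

2532.81

Goods: 532.48
Services: 1568.12 - 487.56 + 1309.90 - 390.13 = 2000.33
Trade balance = 532.48 + 2000.33 = 2532.81
(Excluded from the trade balance — secondary income: personal remittances sent abroad by immigrant workers 591.90, pension payments received by residents from foreign governments 258.19, contributions paid to international organisations 228.98; capital account: acquisition of foreign patents and trademarks (non-produced assets) 171.61, capital transfers received from emigrants 93.64; primary income: compensation earned by residents employed abroad 239.64.)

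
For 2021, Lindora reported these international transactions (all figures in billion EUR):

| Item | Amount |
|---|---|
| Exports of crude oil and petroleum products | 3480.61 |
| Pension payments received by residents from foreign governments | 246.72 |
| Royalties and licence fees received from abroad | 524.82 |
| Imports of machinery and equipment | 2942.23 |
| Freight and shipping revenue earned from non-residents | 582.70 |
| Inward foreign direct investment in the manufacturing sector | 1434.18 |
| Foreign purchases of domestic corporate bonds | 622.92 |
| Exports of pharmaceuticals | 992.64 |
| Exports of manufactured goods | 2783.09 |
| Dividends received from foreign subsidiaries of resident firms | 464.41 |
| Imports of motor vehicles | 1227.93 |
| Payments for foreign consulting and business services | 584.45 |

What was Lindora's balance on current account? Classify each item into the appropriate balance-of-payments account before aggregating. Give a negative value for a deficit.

Goods: 2783.09 + 3480.61 - 2942.23 + 992.64 - 1227.93 = 3086.18
Services: 524.82 - 584.45 + 582.70 = 523.07
Primary income: 464.41
Secondary income: 246.72
Current account = 3086.18 + 523.07 + 464.41 + 246.72 = 4320.38
(Excluded from the current account — financial account: inward foreign direct investment in the manufacturing sector 1434.18, foreign purchases of domestic corporate bonds 622.92.)

4320.38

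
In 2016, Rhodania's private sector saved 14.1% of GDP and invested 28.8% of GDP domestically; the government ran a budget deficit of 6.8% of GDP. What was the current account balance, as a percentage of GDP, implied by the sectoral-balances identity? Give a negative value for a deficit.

By the sectoral-balances identity, CA = (S_private - I) + (T - G).
Private balance = 14.1 - 28.8 = -14.7
Government balance (T - G) = -6.8
CA = -14.7 + (-6.8) = -21.5

-21.5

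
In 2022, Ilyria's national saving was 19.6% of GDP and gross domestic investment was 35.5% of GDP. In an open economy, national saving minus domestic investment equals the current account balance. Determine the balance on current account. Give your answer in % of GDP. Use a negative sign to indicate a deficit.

CA = S - I = 19.6 - 35.5 = -15.9

-15.9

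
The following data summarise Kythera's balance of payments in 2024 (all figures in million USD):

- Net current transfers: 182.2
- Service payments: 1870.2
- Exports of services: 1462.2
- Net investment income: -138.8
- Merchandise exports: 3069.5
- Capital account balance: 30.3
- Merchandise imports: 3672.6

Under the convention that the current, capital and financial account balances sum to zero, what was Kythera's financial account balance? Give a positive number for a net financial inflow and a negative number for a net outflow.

Goods balance = 3069.5 - 3672.6 = -603.1
Services balance = 1462.2 - 1870.2 = -408.0
Trade balance (goods + services) = -603.1 + (-408.0) = -1011.1
Net primary income = -138.8
Net secondary income = 182.2
Current account = -1011.1 + (-138.8) + 182.2 = -967.7
Financial account = -(-967.7 + 30.3) = 937.4

937.4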